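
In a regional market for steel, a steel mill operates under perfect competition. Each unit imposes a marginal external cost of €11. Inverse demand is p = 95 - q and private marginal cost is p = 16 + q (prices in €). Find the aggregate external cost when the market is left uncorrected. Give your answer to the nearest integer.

€435

Market equilibrium (private): 16 + q = 95 - q → q_m = 39.5000.
Total external cost = MEC × q_m = 11 × 39.5000 = 434.5000.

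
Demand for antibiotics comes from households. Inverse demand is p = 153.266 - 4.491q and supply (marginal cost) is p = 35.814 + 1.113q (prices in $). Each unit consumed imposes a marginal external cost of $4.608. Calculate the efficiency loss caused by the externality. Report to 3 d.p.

DWL = $1.895

Market equilibrium (private): 35.814 + 1.113q = 153.266 - 4.491q → q_m = 20.9586.
Social marginal benefit = demand − MEC = 148.658 - 4.491q.
Set SMB = MC: 148.658 - 4.491q = 35.814 + 1.113q → q* = 20.1363.
Height of the DWL triangle at q_m is MC(q_m) − SMB(q_m) = MEC(q_m) = 4.6080.
DWL = ½ × 0.8223 × 4.6080 = 1.8946.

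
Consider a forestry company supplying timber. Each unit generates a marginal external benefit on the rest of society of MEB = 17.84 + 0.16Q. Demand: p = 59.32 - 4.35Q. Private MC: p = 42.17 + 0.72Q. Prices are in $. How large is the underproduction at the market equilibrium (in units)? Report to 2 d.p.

3.74 units

Market equilibrium (private): 42.17 + 0.72Q = 59.32 - 4.35Q → Q_m = 3.3826.
Social marginal cost = private MC − MEB = 24.33 + 0.56Q.
Set SMC = demand: 24.33 + 0.56Q = 59.32 - 4.35Q → Q* = 7.1263.
Gap = |3.3826 − 7.1263| = 3.7437.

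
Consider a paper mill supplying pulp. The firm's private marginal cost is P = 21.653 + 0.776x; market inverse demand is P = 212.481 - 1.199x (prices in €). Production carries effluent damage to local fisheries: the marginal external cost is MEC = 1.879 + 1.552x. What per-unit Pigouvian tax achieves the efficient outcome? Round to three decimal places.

tax = €85.023 per unit

Social marginal cost = private MC + MEC = 23.532 + 2.328x.
Set SMC = demand: 23.532 + 2.328x = 212.481 - 1.199x → x* = 53.5722.
The Pigouvian tax equals MEC at x*: 1.879 + 1.552×53.5722 = 85.0231.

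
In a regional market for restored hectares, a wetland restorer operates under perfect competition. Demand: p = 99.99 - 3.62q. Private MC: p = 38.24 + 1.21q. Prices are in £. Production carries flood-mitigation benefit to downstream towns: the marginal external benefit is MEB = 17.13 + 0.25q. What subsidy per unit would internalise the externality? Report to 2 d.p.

subsidy = £21.44 per unit

Social marginal cost = private MC − MEB = 21.11 + 0.96q.
Set SMC = demand: 21.11 + 0.96q = 99.99 - 3.62q → q* = 17.2227.
The Pigouvian subsidy equals MEB at q*: 17.13 + 0.25×17.2227 = 21.4357.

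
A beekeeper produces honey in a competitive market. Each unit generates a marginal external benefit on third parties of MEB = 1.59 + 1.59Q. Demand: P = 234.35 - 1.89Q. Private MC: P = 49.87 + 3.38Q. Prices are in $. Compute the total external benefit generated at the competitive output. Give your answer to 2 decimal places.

$1029.85

Market equilibrium (private): 49.87 + 3.38Q = 234.35 - 1.89Q → Q_m = 35.0057.
Total external benefit = ∫₀^{Q_m} (1.59 + 1.59Q) dQ = 1.59×35.0057 + ½×1.59×35.0057² = 1029.8513.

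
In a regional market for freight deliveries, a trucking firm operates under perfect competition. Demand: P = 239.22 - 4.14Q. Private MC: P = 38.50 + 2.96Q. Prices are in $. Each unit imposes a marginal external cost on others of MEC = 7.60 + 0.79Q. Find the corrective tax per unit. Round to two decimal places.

Social marginal cost = private MC + MEC = 46.10 + 3.75Q.
Set SMC = demand: 46.10 + 3.75Q = 239.22 - 4.14Q → Q* = 24.4766.
The Pigouvian tax equals MEC at Q*: 7.60 + 0.79×24.4766 = 26.9365.

tax = $26.94 per unit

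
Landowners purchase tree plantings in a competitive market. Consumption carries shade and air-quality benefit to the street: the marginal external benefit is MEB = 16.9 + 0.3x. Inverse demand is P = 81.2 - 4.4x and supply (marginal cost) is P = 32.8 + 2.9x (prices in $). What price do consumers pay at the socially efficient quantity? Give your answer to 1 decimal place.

P = $40.2

Social marginal benefit = demand + MEB = 98.1 - 4.1x.
Set SMB = MC: 98.1 - 4.1x = 32.8 + 2.9x → x* = 9.3286.
Consumer price on the demand curve at x*: 81.2 − 4.4×9.3286 = 40.1542.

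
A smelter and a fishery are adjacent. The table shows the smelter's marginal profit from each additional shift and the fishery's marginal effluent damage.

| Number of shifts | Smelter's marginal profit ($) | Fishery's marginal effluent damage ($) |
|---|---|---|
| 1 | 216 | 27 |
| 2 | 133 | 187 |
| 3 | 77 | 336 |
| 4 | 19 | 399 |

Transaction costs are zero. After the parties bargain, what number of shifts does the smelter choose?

Bargaining reaches the level where marginal profit last exceeds marginal effluent damage.
That holds through level 1 (216 ≥ 27) but not at 2 (133 < 187).

1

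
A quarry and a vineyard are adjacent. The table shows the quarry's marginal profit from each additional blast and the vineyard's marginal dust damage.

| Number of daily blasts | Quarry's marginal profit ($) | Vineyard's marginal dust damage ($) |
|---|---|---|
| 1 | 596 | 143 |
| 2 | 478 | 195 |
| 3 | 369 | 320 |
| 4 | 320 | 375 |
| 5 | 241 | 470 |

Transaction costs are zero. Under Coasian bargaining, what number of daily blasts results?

3

Bargaining reaches the level where marginal profit last exceeds marginal dust damage.
That holds through level 3 (369 ≥ 320) but not at 4 (320 < 375).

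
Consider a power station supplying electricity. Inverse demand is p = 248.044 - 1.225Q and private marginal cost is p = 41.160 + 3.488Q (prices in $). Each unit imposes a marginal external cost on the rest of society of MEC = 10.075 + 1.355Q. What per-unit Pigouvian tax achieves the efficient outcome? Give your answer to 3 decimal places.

tax = $54.023 per unit

Social marginal cost = private MC + MEC = 51.235 + 4.843Q.
Set SMC = demand: 51.235 + 4.843Q = 248.044 - 1.225Q → Q* = 32.4339.
The Pigouvian tax equals MEC at Q*: 10.075 + 1.355×32.4339 = 54.0229.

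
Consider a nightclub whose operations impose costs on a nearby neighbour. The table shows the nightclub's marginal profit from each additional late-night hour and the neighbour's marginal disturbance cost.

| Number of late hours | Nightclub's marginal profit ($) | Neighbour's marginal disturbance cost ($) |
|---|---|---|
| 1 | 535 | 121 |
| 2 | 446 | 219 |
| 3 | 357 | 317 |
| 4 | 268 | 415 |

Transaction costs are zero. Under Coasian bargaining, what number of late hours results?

Bargaining reaches the level where marginal profit last exceeds marginal disturbance cost.
That holds through level 3 (357 ≥ 317) but not at 4 (268 < 415).

3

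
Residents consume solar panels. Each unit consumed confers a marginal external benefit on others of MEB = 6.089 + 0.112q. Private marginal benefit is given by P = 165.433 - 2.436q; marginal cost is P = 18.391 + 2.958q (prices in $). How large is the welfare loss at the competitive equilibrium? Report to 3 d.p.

DWL = $7.912

Market equilibrium (private): 18.391 + 2.958q = 165.433 - 2.436q → q_m = 27.2603.
Social marginal benefit = demand + MEB = 171.522 - 2.324q.
Set SMB = MC: 171.522 - 2.324q = 18.391 + 2.958q → q* = 28.9911.
The loss is the area between SMB and MC from q* to q_m; with linear curves that's a triangle of height MEB(q_m).
DWL = ½ × 1.7308 × 9.1422 = 7.9117.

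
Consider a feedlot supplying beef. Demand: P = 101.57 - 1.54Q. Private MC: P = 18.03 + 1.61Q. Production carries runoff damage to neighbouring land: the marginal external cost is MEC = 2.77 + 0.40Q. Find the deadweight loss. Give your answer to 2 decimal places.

Market equilibrium (private): 18.03 + 1.61Q = 101.57 - 1.54Q → Q_m = 26.5206.
Social marginal cost = private MC + MEC = 20.80 + 2.01Q.
Set SMC = demand: 20.80 + 2.01Q = 101.57 - 1.54Q → Q* = 22.7521.
The loss is the area between SMC and demand from Q* to Q_m; with linear curves that's a triangle of height MEC(Q_m).
DWL = ½ × 3.7685 × 13.3783 = 25.2081.

DWL = 25.21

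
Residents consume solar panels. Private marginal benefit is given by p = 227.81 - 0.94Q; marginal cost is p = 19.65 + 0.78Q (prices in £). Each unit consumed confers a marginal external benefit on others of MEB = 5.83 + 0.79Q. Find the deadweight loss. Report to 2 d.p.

Market equilibrium (private): 19.65 + 0.78Q = 227.81 - 0.94Q → Q_m = 121.0233.
Social marginal benefit = demand + MEB = 233.64 - 0.15Q.
Set SMB = MC: 233.64 - 0.15Q = 19.65 + 0.78Q → Q* = 230.0968.
Height of the DWL triangle at Q_m is SMB(Q_m) − MC(Q_m) = MEB(Q_m) = 101.4384.
DWL = ½ × 109.0735 × 101.4384 = 5532.1207.

DWL = £5532.12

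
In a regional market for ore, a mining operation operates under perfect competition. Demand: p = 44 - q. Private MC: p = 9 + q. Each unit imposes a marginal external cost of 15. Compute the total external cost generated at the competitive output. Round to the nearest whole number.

Market equilibrium (private): 9 + q = 44 - q → q_m = 17.5000.
Total external cost = MEC × q_m = 15 × 17.5000 = 262.5000.

263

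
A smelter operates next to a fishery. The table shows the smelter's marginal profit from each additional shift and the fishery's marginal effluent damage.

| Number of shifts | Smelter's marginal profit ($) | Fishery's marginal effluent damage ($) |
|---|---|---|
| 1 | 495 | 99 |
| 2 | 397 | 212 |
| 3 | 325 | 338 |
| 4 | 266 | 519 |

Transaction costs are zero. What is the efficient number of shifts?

Bargaining reaches the level where marginal profit last exceeds marginal effluent damage.
That holds through level 2 (397 ≥ 212) but not at 3 (325 < 338).

2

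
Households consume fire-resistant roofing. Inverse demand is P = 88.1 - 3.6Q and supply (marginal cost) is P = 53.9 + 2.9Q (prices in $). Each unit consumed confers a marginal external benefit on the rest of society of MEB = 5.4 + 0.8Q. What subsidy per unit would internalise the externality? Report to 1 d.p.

subsidy = $11.0 per unit

Social marginal benefit = demand + MEB = 93.5 - 2.8Q.
Set SMB = MC: 93.5 - 2.8Q = 53.9 + 2.9Q → Q* = 6.9474.
The Pigouvian subsidy equals MEB at Q*: 5.4 + 0.8×6.9474 = 10.9579.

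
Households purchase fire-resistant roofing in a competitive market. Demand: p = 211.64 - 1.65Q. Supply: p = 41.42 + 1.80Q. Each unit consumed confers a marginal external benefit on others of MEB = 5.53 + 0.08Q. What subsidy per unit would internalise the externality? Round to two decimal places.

subsidy = 9.70 per unit

Social marginal benefit = demand + MEB = 217.17 - 1.57Q.
Set SMB = MC: 217.17 - 1.57Q = 41.42 + 1.80Q → Q* = 52.1513.
The Pigouvian subsidy equals MEB at Q*: 5.53 + 0.08×52.1513 = 9.7021.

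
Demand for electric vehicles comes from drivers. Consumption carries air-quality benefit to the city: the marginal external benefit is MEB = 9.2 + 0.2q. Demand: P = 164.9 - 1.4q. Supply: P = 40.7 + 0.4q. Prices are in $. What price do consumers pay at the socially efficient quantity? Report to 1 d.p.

P = $48.2

Social marginal benefit = demand + MEB = 174.1 - 1.2q.
Set SMB = MC: 174.1 - 1.2q = 40.7 + 0.4q → q* = 83.3750.
Consumer price on the demand curve at q*: 164.9 − 1.4×83.3750 = 48.1750.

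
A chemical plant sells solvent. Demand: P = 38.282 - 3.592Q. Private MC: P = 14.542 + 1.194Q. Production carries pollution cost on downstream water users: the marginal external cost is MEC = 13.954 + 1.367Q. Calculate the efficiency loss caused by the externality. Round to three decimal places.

DWL = 34.937

Market equilibrium (private): 14.542 + 1.194Q = 38.282 - 3.592Q → Q_m = 4.9603.
Social marginal cost = private MC + MEC = 28.496 + 2.561Q.
Set SMC = demand: 28.496 + 2.561Q = 38.282 - 3.592Q → Q* = 1.5904.
Between Q* and Q_m the wedge SMC − demand runs linearly from 0 to MEC(Q_m), so the loss is a triangle.
DWL = ½ × 3.3699 × 20.7347 = 34.9369.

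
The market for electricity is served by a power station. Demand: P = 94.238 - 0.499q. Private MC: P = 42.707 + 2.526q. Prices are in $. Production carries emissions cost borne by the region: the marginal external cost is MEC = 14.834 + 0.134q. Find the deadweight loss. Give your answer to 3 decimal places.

DWL = $46.372

Market equilibrium (private): 42.707 + 2.526q = 94.238 - 0.499q → q_m = 17.0350.
Social marginal cost = private MC + MEC = 57.541 + 2.660q.
Set SMC = demand: 57.541 + 2.660q = 94.238 - 0.499q → q* = 11.6167.
Height of the DWL triangle at q_m is SMC(q_m) − demand(q_m) = MEC(q_m) = 17.1167.
DWL = ½ × 5.4183 × 17.1167 = 46.3717.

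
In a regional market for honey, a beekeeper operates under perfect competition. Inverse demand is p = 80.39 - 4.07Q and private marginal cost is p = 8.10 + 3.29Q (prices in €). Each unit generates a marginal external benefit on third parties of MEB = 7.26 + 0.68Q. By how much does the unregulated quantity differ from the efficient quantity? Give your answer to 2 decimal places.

Market equilibrium (private): 8.10 + 3.29Q = 80.39 - 4.07Q → Q_m = 9.8220.
Social marginal cost = private MC − MEB = 0.84 + 2.61Q.
Set SMC = demand: 0.84 + 2.61Q = 80.39 - 4.07Q → Q* = 11.9087.
Gap = |9.8220 − 11.9087| = 2.0867.

2.09 units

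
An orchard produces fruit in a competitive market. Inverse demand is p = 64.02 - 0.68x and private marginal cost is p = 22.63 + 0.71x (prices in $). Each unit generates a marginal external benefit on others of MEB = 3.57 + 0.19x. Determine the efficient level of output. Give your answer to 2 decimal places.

Social marginal cost = private MC − MEB = 19.06 + 0.52x.
Set SMC = demand: 19.06 + 0.52x = 64.02 - 0.68x → x* = 37.4667.

x* = 37.47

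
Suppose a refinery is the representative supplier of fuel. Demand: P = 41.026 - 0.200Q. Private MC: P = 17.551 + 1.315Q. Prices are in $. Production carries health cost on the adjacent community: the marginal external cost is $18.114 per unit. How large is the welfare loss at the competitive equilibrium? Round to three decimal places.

DWL = $108.289

Market equilibrium (private): 17.551 + 1.315Q = 41.026 - 0.200Q → Q_m = 15.4950.
Social marginal cost = private MC + MEC = 35.665 + 1.315Q.
Set SMC = demand: 35.665 + 1.315Q = 41.026 - 0.200Q → Q* = 3.5386.
Height of the DWL triangle at Q_m is SMC(Q_m) − demand(Q_m) = MEC(Q_m) = 18.1140.
DWL = ½ × 11.9564 × 18.1140 = 108.2891.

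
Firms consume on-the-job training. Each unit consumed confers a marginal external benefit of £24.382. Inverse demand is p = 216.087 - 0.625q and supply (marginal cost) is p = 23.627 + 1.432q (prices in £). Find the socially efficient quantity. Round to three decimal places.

Social marginal benefit = demand + MEB = 240.469 - 0.625q.
Set SMB = MC: 240.469 - 0.625q = 23.627 + 1.432q → q* = 105.4166.

q* = 105.417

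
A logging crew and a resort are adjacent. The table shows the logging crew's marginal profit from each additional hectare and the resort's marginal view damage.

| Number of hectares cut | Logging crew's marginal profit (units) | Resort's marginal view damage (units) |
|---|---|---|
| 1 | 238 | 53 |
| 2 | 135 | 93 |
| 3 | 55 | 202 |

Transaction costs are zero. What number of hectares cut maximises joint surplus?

2

Bargaining reaches the level where marginal profit last exceeds marginal view damage.
That holds through level 2 (135 ≥ 93) but not at 3 (55 < 202).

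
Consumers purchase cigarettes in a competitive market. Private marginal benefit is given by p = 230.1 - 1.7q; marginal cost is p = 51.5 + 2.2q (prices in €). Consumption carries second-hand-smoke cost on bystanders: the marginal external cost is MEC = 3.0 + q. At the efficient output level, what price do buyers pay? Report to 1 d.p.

P = €169.2

Social marginal benefit = demand − MEC = 227.1 - 2.7q.
Set SMB = MC: 227.1 - 2.7q = 51.5 + 2.2q → q* = 35.8367.
Consumer price on the demand curve at q*: 230.1 − 1.7×35.8367 = 169.1776.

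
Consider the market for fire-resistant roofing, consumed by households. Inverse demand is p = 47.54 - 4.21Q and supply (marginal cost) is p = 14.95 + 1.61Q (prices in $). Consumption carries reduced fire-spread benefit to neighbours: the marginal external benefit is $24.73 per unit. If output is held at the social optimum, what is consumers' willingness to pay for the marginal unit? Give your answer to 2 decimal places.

P = $6.08

Social marginal benefit = demand + MEB = 72.27 - 4.21Q.
Set SMB = MC: 72.27 - 4.21Q = 14.95 + 1.61Q → Q* = 9.8488.
Consumer price on the demand curve at Q*: 47.54 − 4.21×9.8488 = 6.0766.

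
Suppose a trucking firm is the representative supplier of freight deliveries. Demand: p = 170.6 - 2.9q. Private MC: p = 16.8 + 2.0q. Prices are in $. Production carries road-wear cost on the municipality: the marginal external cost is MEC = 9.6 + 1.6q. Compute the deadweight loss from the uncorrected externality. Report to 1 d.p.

DWL = $275.3

Market equilibrium (private): 16.8 + 2.0q = 170.6 - 2.9q → q_m = 31.3878.
Social marginal cost = private MC + MEC = 26.4 + 3.6q.
Set SMC = demand: 26.4 + 3.6q = 170.6 - 2.9q → q* = 22.1846.
Height of the DWL triangle at q_m is SMC(q_m) − demand(q_m) = MEC(q_m) = 59.8204.
DWL = ½ × 9.2032 × 59.8204 = 275.2696.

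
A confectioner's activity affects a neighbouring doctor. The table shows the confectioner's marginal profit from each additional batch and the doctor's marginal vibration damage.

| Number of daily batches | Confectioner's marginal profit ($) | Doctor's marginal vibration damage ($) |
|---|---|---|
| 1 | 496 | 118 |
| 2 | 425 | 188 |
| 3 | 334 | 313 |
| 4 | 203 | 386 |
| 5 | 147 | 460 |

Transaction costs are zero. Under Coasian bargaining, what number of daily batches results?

Bargaining reaches the level where marginal profit last exceeds marginal vibration damage.
That holds through level 3 (334 ≥ 313) but not at 4 (203 < 386).

3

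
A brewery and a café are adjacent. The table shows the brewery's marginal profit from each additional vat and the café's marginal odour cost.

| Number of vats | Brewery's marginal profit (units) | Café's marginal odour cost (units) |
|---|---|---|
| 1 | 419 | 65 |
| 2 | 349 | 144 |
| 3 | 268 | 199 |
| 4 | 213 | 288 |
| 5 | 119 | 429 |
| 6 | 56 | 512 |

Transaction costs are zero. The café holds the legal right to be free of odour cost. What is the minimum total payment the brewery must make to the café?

408

Efficient level: marginal profit ≥ marginal odour cost through level 3, so k* = 3.
With the café holding the right, the brewery must at least compensate total damage at k*: 65 + 144 + 199 = 408.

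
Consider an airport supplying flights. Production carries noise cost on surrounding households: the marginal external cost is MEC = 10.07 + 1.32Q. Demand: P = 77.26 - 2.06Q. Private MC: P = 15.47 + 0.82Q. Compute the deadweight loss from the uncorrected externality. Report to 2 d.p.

DWL = 175.46

Market equilibrium (private): 15.47 + 0.82Q = 77.26 - 2.06Q → Q_m = 21.4549.
Social marginal cost = private MC + MEC = 25.54 + 2.14Q.
Set SMC = demand: 25.54 + 2.14Q = 77.26 - 2.06Q → Q* = 12.3143.
The welfare-loss triangle has base |Q_m − Q*| and height MEC(Q_m) (the vertical gap between SMC and demand is zero at Q* and MEC at Q_m).
DWL = ½ × 9.1406 × 38.3904 = 175.4556.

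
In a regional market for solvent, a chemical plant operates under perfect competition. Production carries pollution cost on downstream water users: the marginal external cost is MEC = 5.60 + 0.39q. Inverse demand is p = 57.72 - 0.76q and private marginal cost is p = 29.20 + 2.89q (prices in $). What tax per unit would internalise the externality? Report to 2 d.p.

Social marginal cost = private MC + MEC = 34.80 + 3.28q.
Set SMC = demand: 34.80 + 3.28q = 57.72 - 0.76q → q* = 5.6733.
The Pigouvian tax equals MEC at q*: 5.60 + 0.39×5.6733 = 7.8126.

tax = $7.81 per unit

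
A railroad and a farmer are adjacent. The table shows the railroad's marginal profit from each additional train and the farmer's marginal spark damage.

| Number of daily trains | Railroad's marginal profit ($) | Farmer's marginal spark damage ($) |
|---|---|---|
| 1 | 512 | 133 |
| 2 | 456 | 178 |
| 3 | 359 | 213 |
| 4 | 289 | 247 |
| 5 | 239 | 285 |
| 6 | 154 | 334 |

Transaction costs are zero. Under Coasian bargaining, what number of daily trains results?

4

Bargaining reaches the level where marginal profit last exceeds marginal spark damage.
That holds through level 4 (289 ≥ 247) but not at 5 (239 < 285).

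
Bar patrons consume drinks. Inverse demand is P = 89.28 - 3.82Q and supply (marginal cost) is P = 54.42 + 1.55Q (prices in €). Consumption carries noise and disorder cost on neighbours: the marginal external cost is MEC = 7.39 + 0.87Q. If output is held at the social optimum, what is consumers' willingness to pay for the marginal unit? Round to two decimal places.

Social marginal benefit = demand − MEC = 81.89 - 4.69Q.
Set SMB = MC: 81.89 - 4.69Q = 54.42 + 1.55Q → Q* = 4.4022.
Consumer price on the demand curve at Q*: 89.28 − 3.82×4.4022 = 72.4636.

P = €72.46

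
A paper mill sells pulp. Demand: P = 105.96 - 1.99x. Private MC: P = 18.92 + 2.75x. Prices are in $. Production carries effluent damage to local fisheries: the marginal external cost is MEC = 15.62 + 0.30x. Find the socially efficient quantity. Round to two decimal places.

x* = 14.17

Social marginal cost = private MC + MEC = 34.54 + 3.05x.
Set SMC = demand: 34.54 + 3.05x = 105.96 - 1.99x → x* = 14.1706.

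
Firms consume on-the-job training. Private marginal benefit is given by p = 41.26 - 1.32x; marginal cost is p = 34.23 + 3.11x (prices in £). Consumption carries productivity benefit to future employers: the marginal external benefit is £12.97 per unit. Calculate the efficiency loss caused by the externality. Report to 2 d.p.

Market equilibrium (private): 34.23 + 3.11x = 41.26 - 1.32x → x_m = 1.5869.
Social marginal benefit = demand + MEB = 54.23 - 1.32x.
Set SMB = MC: 54.23 - 1.32x = 34.23 + 3.11x → x* = 4.5147.
Between x* and x_m the wedge SMB − MC runs linearly from 0 to MEB(x_m), so the loss is a triangle.
DWL = ½ × 2.9278 × 12.9700 = 18.9868.

DWL = £18.99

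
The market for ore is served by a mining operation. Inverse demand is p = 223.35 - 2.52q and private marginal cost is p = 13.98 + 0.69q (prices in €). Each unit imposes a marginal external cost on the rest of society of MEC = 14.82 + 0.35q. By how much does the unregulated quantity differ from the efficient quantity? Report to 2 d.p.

10.58 units

Market equilibrium (private): 13.98 + 0.69q = 223.35 - 2.52q → q_m = 65.2243.
Social marginal cost = private MC + MEC = 28.80 + 1.04q.
Set SMC = demand: 28.80 + 1.04q = 223.35 - 2.52q → q* = 54.6489.
Gap = |65.2243 − 54.6489| = 10.5754.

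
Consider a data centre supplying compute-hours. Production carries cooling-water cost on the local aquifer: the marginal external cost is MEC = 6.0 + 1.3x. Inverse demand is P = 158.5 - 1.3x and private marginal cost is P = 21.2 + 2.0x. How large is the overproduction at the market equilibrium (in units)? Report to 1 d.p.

Market equilibrium (private): 21.2 + 2.0x = 158.5 - 1.3x → x_m = 41.6061.
Social marginal cost = private MC + MEC = 27.2 + 3.3x.
Set SMC = demand: 27.2 + 3.3x = 158.5 - 1.3x → x* = 28.5435.
Gap = |41.6061 − 28.5435| = 13.0626.

13.1 units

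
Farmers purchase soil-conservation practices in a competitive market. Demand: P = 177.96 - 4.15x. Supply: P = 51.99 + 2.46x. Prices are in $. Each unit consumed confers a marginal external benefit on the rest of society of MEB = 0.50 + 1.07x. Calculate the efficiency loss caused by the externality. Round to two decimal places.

Market equilibrium (private): 51.99 + 2.46x = 177.96 - 4.15x → x_m = 19.0575.
Social marginal benefit = demand + MEB = 178.46 - 3.08x.
Set SMB = MC: 178.46 - 3.08x = 51.99 + 2.46x → x* = 22.8285.
Height of the DWL triangle at x_m is SMB(x_m) − MC(x_m) = MEB(x_m) = 20.8915.
DWL = ½ × 3.7710 × 20.8915 = 39.3909.

DWL = $39.39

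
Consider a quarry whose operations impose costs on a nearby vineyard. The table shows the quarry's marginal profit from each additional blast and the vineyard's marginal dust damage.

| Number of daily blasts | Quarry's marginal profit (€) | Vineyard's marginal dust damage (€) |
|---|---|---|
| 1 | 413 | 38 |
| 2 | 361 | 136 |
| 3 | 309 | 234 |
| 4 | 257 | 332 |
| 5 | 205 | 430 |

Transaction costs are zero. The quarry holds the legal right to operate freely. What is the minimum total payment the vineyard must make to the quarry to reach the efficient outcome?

€462

Left alone the quarry would choose level 5 (marginal profit stays positive).
Efficient level: k* = 3 (marginal profit ≥ marginal dust damage through 3).
The vineyard must at least cover the quarry's forgone profit from cutting 5→3: 257 + 205 = 462.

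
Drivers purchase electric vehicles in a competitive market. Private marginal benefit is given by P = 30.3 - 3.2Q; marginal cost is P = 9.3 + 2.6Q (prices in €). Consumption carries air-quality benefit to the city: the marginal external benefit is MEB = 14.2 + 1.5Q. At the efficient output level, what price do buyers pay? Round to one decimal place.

P = €4.1

Social marginal benefit = demand + MEB = 44.5 - 1.7Q.
Set SMB = MC: 44.5 - 1.7Q = 9.3 + 2.6Q → Q* = 8.1860.
Consumer price on the demand curve at Q*: 30.3 − 3.2×8.1860 = 4.1048.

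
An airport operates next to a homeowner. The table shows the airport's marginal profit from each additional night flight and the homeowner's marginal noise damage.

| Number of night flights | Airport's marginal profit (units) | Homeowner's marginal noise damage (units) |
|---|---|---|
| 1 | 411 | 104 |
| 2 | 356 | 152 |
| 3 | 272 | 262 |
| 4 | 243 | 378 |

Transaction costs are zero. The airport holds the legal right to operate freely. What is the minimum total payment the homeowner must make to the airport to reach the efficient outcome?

Left alone the airport would choose level 4 (marginal profit stays positive).
Efficient level: k* = 3 (marginal profit ≥ marginal noise damage through 3).
The homeowner must at least cover the airport's forgone profit from cutting 4→3: 243 = 243.

243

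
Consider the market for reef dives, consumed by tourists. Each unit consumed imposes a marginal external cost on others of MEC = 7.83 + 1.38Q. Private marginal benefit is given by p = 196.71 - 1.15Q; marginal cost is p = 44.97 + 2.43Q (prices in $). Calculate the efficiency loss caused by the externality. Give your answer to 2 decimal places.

DWL = $443.41

Market equilibrium (private): 44.97 + 2.43Q = 196.71 - 1.15Q → Q_m = 42.3855.
Social marginal benefit = demand − MEC = 188.88 - 2.53Q.
Set SMB = MC: 188.88 - 2.53Q = 44.97 + 2.43Q → Q* = 29.0141.
Between Q* and Q_m the wedge MC − SMB runs linearly from 0 to MEC(Q_m), so the loss is a triangle.
DWL = ½ × 13.3714 × 66.3220 = 443.4090.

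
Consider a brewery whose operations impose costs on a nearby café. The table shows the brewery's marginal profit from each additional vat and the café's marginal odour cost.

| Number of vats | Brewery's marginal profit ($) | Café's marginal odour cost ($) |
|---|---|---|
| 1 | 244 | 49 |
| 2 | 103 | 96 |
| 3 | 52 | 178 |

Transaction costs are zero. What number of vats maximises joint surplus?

Bargaining reaches the level where marginal profit last exceeds marginal odour cost.
That holds through level 2 (103 ≥ 96) but not at 3 (52 < 178).

2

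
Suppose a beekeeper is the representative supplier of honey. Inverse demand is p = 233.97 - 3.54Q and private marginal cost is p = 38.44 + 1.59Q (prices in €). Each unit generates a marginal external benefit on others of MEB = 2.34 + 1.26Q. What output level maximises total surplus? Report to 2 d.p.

Social marginal cost = private MC − MEB = 36.10 + 0.33Q.
Set SMC = demand: 36.10 + 0.33Q = 233.97 - 3.54Q → Q* = 51.1292.

Q* = 51.13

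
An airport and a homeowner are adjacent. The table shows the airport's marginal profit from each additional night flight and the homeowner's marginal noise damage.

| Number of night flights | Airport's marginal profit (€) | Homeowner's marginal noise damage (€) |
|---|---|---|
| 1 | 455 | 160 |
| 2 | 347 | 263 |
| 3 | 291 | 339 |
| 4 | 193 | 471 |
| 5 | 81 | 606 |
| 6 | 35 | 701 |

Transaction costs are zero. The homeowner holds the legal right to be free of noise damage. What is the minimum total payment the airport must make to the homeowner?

Efficient level: marginal profit ≥ marginal noise damage through level 2, so k* = 2.
With the homeowner holding the right, the airport must at least compensate total damage at k*: 160 + 263 = 423.

€423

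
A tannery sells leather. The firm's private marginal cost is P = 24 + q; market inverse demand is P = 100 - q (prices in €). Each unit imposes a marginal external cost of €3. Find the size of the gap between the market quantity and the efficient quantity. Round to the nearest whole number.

2 units

Market equilibrium (private): 24 + q = 100 - q → q_m = 38.0000.
Social marginal cost = private MC + MEC = 27 + q.
Set SMC = demand: 27 + q = 100 - q → q* = 36.5000.
Gap = |38.0000 − 36.5000| = 1.5000.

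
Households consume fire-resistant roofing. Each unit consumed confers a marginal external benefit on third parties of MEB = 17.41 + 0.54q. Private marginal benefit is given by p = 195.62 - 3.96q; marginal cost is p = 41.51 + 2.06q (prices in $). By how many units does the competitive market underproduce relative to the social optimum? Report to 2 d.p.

Market equilibrium (private): 41.51 + 2.06q = 195.62 - 3.96q → q_m = 25.5997.
Social marginal benefit = demand + MEB = 213.03 - 3.42q.
Set SMB = MC: 213.03 - 3.42q = 41.51 + 2.06q → q* = 31.2993.
Gap = |25.5997 − 31.2993| = 5.6996.

5.70 units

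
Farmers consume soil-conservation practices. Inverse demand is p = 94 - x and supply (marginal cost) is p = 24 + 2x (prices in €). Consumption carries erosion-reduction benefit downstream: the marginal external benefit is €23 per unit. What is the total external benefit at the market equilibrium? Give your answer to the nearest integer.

Market equilibrium (private): 24 + 2x = 94 - x → x_m = 23.3333.
Total external benefit = MEB × x_m = 23 × 23.3333 = 536.6659.

€537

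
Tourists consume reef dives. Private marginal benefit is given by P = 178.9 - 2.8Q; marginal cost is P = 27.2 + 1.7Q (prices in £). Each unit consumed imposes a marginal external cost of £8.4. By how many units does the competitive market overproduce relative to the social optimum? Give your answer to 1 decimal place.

Market equilibrium (private): 27.2 + 1.7Q = 178.9 - 2.8Q → Q_m = 33.7111.
Social marginal benefit = demand − MEC = 170.5 - 2.8Q.
Set SMB = MC: 170.5 - 2.8Q = 27.2 + 1.7Q → Q* = 31.8444.
Gap = |33.7111 − 31.8444| = 1.8667.

1.9 units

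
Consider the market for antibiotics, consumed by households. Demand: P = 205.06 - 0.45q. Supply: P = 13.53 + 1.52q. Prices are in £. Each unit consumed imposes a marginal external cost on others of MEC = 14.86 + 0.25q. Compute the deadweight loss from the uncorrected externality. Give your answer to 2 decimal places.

DWL = £345.49

Market equilibrium (private): 13.53 + 1.52q = 205.06 - 0.45q → q_m = 97.2234.
Social marginal benefit = demand − MEC = 190.20 - 0.70q.
Set SMB = MC: 190.20 - 0.70q = 13.53 + 1.52q → q* = 79.5811.
The welfare-loss triangle has base |q_m − q*| and height MEC(q_m) (the vertical gap between SMB and MC is zero at q* and MEC at q_m).
DWL = ½ × 17.6423 × 39.1658 = 345.4874.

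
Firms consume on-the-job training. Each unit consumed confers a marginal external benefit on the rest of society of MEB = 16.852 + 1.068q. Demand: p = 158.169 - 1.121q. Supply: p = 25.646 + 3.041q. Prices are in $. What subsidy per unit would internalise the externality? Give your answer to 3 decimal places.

Social marginal benefit = demand + MEB = 175.021 - 0.053q.
Set SMB = MC: 175.021 - 0.053q = 25.646 + 3.041q → q* = 48.2789.
The Pigouvian subsidy equals MEB at q*: 16.852 + 1.068×48.2789 = 68.4139.

subsidy = $68.414 per unit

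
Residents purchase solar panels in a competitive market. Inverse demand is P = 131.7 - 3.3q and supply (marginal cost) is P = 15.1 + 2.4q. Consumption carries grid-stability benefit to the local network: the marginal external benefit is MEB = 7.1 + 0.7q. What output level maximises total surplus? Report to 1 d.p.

Social marginal benefit = demand + MEB = 138.8 - 2.6q.
Set SMB = MC: 138.8 - 2.6q = 15.1 + 2.4q → q* = 24.7400.

q* = 24.7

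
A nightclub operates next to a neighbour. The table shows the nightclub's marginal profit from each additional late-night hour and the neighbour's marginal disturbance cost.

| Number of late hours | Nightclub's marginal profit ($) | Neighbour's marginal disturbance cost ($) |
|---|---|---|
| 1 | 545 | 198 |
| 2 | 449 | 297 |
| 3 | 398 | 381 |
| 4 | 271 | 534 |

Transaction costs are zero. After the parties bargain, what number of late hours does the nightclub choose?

Bargaining reaches the level where marginal profit last exceeds marginal disturbance cost.
That holds through level 3 (398 ≥ 381) but not at 4 (271 < 534).

3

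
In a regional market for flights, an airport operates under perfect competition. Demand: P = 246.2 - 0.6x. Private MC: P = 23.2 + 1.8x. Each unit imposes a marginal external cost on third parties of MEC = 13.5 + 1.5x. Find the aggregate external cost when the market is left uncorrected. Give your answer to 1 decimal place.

7729.5

Market equilibrium (private): 23.2 + 1.8x = 246.2 - 0.6x → x_m = 92.9167.
Total external cost = ∫₀^{x_m} (13.5 + 1.5x) dx = 13.5×92.9167 + ½×1.5×92.9167² = 7729.5103.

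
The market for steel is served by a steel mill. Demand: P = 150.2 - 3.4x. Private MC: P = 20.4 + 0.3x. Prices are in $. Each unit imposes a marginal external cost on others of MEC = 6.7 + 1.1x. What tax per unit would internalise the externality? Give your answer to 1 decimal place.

Social marginal cost = private MC + MEC = 27.1 + 1.4x.
Set SMC = demand: 27.1 + 1.4x = 150.2 - 3.4x → x* = 25.6458.
The Pigouvian tax equals MEC at x*: 6.7 + 1.1×25.6458 = 34.9104.

tax = $34.9 per unit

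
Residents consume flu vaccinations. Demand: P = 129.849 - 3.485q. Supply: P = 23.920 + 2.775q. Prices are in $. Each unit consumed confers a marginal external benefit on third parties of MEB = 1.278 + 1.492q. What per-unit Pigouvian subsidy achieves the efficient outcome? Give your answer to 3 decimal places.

subsidy = $34.825 per unit

Social marginal benefit = demand + MEB = 131.127 - 1.993q.
Set SMB = MC: 131.127 - 1.993q = 23.920 + 2.775q → q* = 22.4847.
The Pigouvian subsidy equals MEB at q*: 1.278 + 1.492×22.4847 = 34.8252.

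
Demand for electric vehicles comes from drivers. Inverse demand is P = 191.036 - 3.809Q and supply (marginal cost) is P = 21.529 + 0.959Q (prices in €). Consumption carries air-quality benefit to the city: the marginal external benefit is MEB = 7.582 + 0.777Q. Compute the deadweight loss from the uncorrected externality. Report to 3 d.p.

DWL = €155.274

Market equilibrium (private): 21.529 + 0.959Q = 191.036 - 3.809Q → Q_m = 35.5510.
Social marginal benefit = demand + MEB = 198.618 - 3.032Q.
Set SMB = MC: 198.618 - 3.032Q = 21.529 + 0.959Q → Q* = 44.3721.
The welfare-loss triangle has base |Q_m − Q*| and height MEB(Q_m) (the vertical gap between SMB and MC is zero at Q* and MEB at Q_m).
DWL = ½ × 8.8211 × 35.2051 = 155.2739.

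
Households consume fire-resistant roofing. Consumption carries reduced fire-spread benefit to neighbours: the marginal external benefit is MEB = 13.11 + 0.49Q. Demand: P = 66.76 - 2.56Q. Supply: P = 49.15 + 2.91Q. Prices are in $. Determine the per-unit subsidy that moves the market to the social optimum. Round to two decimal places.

Social marginal benefit = demand + MEB = 79.87 - 2.07Q.
Set SMB = MC: 79.87 - 2.07Q = 49.15 + 2.91Q → Q* = 6.1687.
The Pigouvian subsidy equals MEB at Q*: 13.11 + 0.49×6.1687 = 16.1327.

subsidy = $16.13 per unit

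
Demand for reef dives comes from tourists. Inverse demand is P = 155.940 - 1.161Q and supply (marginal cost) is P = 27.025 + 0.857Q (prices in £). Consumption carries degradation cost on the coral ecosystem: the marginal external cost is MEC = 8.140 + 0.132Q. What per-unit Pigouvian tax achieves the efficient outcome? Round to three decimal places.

tax = £15.555 per unit

Social marginal benefit = demand − MEC = 147.800 - 1.293Q.
Set SMB = MC: 147.800 - 1.293Q = 27.025 + 0.857Q → Q* = 56.1744.
The Pigouvian tax equals MEC at Q*: 8.140 + 0.132×56.1744 = 15.5550.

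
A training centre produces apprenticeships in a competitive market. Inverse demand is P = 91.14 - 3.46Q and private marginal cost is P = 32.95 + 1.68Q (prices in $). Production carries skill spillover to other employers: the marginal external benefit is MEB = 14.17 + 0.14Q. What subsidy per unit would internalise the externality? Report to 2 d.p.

subsidy = $16.20 per unit

Social marginal cost = private MC − MEB = 18.78 + 1.54Q.
Set SMC = demand: 18.78 + 1.54Q = 91.14 - 3.46Q → Q* = 14.4720.
The Pigouvian subsidy equals MEB at Q*: 14.17 + 0.14×14.4720 = 16.1961.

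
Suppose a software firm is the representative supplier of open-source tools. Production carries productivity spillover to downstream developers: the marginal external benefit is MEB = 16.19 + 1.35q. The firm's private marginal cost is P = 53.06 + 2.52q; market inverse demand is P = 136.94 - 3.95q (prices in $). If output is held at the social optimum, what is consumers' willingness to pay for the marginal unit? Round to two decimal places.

P = $59.74

Social marginal cost = private MC − MEB = 36.87 + 1.17q.
Set SMC = demand: 36.87 + 1.17q = 136.94 - 3.95q → q* = 19.5449.
Consumer price on the demand curve at q*: 136.94 − 3.95×19.5449 = 59.7376.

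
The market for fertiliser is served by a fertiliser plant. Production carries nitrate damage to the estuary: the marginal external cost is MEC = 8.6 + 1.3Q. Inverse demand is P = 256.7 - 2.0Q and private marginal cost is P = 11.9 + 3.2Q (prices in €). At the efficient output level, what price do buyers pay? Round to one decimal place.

P = €184.0

Social marginal cost = private MC + MEC = 20.5 + 4.5Q.
Set SMC = demand: 20.5 + 4.5Q = 256.7 - 2.0Q → Q* = 36.3385.
Consumer price on the demand curve at Q*: 256.7 − 2.0×36.3385 = 184.0230.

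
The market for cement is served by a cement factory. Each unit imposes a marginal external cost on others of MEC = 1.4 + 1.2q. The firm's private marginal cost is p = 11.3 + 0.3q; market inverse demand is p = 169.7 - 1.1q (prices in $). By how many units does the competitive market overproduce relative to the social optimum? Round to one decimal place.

Market equilibrium (private): 11.3 + 0.3q = 169.7 - 1.1q → q_m = 113.1429.
Social marginal cost = private MC + MEC = 12.7 + 1.5q.
Set SMC = demand: 12.7 + 1.5q = 169.7 - 1.1q → q* = 60.3846.
Gap = |113.1429 − 60.3846| = 52.7583.

52.8 units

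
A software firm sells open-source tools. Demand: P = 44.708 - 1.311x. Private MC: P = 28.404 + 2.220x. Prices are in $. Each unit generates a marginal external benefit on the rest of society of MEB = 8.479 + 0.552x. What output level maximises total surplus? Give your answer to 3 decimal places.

x* = 8.319

Social marginal cost = private MC − MEB = 19.925 + 1.668x.
Set SMC = demand: 19.925 + 1.668x = 44.708 - 1.311x → x* = 8.3192.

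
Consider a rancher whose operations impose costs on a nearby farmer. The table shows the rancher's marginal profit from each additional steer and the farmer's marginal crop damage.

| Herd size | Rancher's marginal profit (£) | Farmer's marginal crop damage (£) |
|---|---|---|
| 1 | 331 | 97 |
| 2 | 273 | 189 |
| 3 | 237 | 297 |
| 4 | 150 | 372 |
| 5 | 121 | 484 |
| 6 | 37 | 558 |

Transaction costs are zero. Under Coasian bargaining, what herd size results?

Bargaining reaches the level where marginal profit last exceeds marginal crop damage.
That holds through level 2 (273 ≥ 189) but not at 3 (237 < 297).

2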